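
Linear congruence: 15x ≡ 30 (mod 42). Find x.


GCD(15, 42) = 3 divides 30
Divide: 5x ≡ 10 (mod 14)
x ≡ 2 (mod 14)


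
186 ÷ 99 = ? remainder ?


186 = 99 * 1 + 87
Check: 99 + 87 = 186

q = 1, r = 87


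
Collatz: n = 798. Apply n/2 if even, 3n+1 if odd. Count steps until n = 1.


798 → 399 → 1198 → 599 → 1798 → 899 → 2698 → 1349 → 4048 → 2024 → 1012 → 506 → 253 → 760 → 380 → 190 → 95 → 286 → 143 → 430 → 215 → 646 → 323 → 970 → 485 → 1456 → 728 → 364 → 182 → 91 → 274 → 137 → 412 → 206 → 103 → 310 → 155 → 466 → 233 → 700 → 350 → 175 → 526 → 263 → 790 → 395 → 1186 → 593 → 1780 → 890 → 445 → 1336 → 668 → 334 → 167 → 502 → 251 → 754 → 377 → 1132 → 566 → 283 → 850 → 425 → 1276 → 638 → 319 → 958 → 479 → 1438 → 719 → 2158 → 1079 → 3238 → 1619 → 4858 → 2429 → 7288 → 3644 → 1822 → 911 → 2734 → 1367 → 4102 → 2051 → 6154 → 3077 → 9232 → 4616 → 2308 → 1154 → 577 → 1732 → 866 → 433 → 1300 → 650 → 325 → 976 → 488 → 244 → 122 → 61 → 184 → 92 → 46 → 23 → 70 → 35 → 106 → 53 → 160 → 80 → 40 → 20 → 10 → 5 → 16 → 8 → 4 → 2 → 1
Total steps = 121

121 steps


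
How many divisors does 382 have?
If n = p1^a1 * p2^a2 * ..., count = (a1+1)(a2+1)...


382 = 2^1 × 191^1
d(382) = (1+1) × (1+1) = 4

4 divisors


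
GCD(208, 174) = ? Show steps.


208 = 1 * 174 + 34
174 = 5 * 34 + 4
34 = 8 * 4 + 2
4 = 2 * 2 + 0
GCD = 2


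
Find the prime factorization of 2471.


2471 / 7 = 353
353 / 353 = 1
2471 = 7 × 353


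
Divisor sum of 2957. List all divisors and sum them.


Divisors of 2957: 1, 2957
Sum = 1 + 2957 = 2958

σ(2957) = 2958


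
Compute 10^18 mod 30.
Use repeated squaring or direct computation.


10^1 mod 30 = 10
10^2 mod 30 = 10
10^3 mod 30 = 10
10^4 mod 30 = 10
10^5 mod 30 = 10
10^6 mod 30 = 10
10^7 mod 30 = 10
10^8 mod 30 = 10
10^9 mod 30 = 10
10^10 mod 30 = 10
10^11 mod 30 = 10
10^12 mod 30 = 10
10^13 mod 30 = 10
10^14 mod 30 = 10
10^15 mod 30 = 10
10^16 mod 30 = 10
10^17 mod 30 = 10
10^18 mod 30 = 10


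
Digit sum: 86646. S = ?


8 + 6 + 6 + 4 + 6 = 30


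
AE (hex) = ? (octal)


AE (base 16) = 174 (decimal)
174 (decimal) = 256 (base 8)


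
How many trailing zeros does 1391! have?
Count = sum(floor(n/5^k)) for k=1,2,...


floor(1391/5) = 278
floor(1391/25) = 55
floor(1391/125) = 11
floor(1391/625) = 2
Total = 346

346 trailing zeros


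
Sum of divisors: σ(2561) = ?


Divisors of 2561: 1, 13, 197, 2561
Sum = 1 + 13 + 197 + 2561 = 2772

σ(2561) = 2772


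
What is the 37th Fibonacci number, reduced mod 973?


F(k) mod 973 for k=1..37:
1, 1, 2, 3, 5, 8, 13, 21, 34, 55, 89, 144, 233, 377, 610, 14, 624, 638, 289, 927, 243, 197, 440, 637, 104, 741, 845, 613, 485, 125, 610, 735, 372, 134, 506, 640, 173
F(37) mod 973 = 173


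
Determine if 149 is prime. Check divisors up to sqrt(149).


Check divisors up to sqrt(149) = 12.2066
No divisors found.
149 is prime.

Yes, 149 is prime


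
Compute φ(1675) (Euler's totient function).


1675 = 5^2 × 67
Prime factors: 5, 67
φ(1675) = 1675 × (1-1/5) × (1-1/67)
= 1675 × 4/5 × 66/67 = 1320

φ(1675) = 1320


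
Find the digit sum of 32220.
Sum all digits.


3 + 2 + 2 + 2 + 0 = 9


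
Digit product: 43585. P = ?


4 × 3 × 5 × 8 × 5 = 2400


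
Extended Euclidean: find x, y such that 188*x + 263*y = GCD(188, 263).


Tabular extended Euclidean (each row: r = 188*s + 263*t):
r=188, s=1, t=0
r=263, s=0, t=1
q=0: r=188, s=1, t=0   [188*(1) + 263*(0) = 188]
q=1: r=75, s=-1, t=1   [188*(-1) + 263*(1) = 75]
q=2: r=38, s=3, t=-2   [188*(3) + 263*(-2) = 38]
q=1: r=37, s=-4, t=3   [188*(-4) + 263*(3) = 37]
q=1: r=1, s=7, t=-5   [188*(7) + 263*(-5) = 1]
q=37: r=0, s=-263, t=188   [188*(-263) + 263*(188) = 0]
GCD = 1; from the row with r=1: x=7, y=-5
Check: 188*(7) + 263*(-5) = 1316 - 1315 = 1

GCD = 1, x = 7, y = -5


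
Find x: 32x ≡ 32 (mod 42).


GCD(32, 42) = 2 divides 32
Divide: 16x ≡ 16 (mod 21)
x ≡ 1 (mod 21)


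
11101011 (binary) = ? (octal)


11101011 (base 2) = 235 (decimal)
235 (decimal) = 353 (base 8)


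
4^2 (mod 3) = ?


4^1 mod 3 = 1
4^2 mod 3 = 1


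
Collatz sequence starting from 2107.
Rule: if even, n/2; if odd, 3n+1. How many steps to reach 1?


2107 → 6322 → 3161 → 9484 → 4742 → 2371 → 7114 → 3557 → 10672 → 5336 → 2668 → 1334 → 667 → 2002 → 1001 → 3004 → 1502 → 751 → 2254 → 1127 → 3382 → 1691 → 5074 → 2537 → 7612 → 3806 → 1903 → 5710 → 2855 → 8566 → 4283 → 12850 → 6425 → 19276 → 9638 → 4819 → 14458 → 7229 → 21688 → 10844 → 5422 → 2711 → 8134 → 4067 → 12202 → 6101 → 18304 → 9152 → 4576 → 2288 → 1144 → 572 → 286 → 143 → 430 → 215 → 646 → 323 → 970 → 485 → 1456 → 728 → 364 → 182 → 91 → 274 → 137 → 412 → 206 → 103 → 310 → 155 → 466 → 233 → 700 → 350 → 175 → 526 → 263 → 790 → 395 → 1186 → 593 → 1780 → 890 → 445 → 1336 → 668 → 334 → 167 → 502 → 251 → 754 → 377 → 1132 → 566 → 283 → 850 → 425 → 1276 → 638 → 319 → 958 → 479 → 1438 → 719 → 2158 → 1079 → 3238 → 1619 → 4858 → 2429 → 7288 → 3644 → 1822 → 911 → 2734 → 1367 → 4102 → 2051 → 6154 → 3077 → 9232 → 4616 → 2308 → 1154 → 577 → 1732 → 866 → 433 → 1300 → 650 → 325 → 976 → 488 → 244 → 122 → 61 → 184 → 92 → 46 → 23 → 70 → 35 → 106 → 53 → 160 → 80 → 40 → 20 → 10 → 5 → 16 → 8 → 4 → 2 → 1
Total steps = 156

156 steps


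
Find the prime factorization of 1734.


1734 / 2 = 867
867 / 3 = 289
289 / 17 = 17
17 / 17 = 1
1734 = 2 × 3 × 17^2


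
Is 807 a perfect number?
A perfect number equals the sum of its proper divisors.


Proper divisors of 807: 1, 3, 269
Sum = 1 + 3 + 269 = 273

No, 807 is not perfect (273 ≠ 807)


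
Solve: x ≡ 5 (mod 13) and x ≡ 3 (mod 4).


M = 13*4 = 52
M1 = M/13 = 4, M2 = M/4 = 13
M1^(-1) mod 13 = 10, M2^(-1) mod 4 = 1
x = 5*4*10 + 3*13*1 = 239
239 mod 52 = 31
Check: 31 mod 13 = 5 ✓, 31 mod 4 = 3 ✓

x ≡ 31 (mod 52)


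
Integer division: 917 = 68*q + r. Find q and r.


917 = 68 * 13 + 33
Check: 884 + 33 = 917

q = 13, r = 33


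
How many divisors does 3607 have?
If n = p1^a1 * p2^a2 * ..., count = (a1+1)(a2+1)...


3607 = 3607^1
d(3607) = (1+1) = 2

2 divisors


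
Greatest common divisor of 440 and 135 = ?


440 = 3 * 135 + 35
135 = 3 * 35 + 30
35 = 1 * 30 + 5
30 = 6 * 5 + 0
GCD = 5


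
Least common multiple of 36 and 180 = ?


GCD(36, 180) = 36
LCM = 36*180/36 = 6480/36 = 180

LCM = 180


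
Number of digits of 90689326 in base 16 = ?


90689326 in base 16 = 567CF2E
Number of digits = 7

7 digits (base 16)


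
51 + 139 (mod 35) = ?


51 + 139 = 190
190 mod 35 = 15


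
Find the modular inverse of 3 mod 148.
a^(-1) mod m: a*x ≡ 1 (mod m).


Use the extended Euclidean algorithm on (148, 3); each row r = 148*s + 3*t:
r=148, s=1, t=0
r=3, s=0, t=1
q=49: r=1, s=1, t=-49   [148*(1) + 3*(-49) = 1]
q=3: r=0, s=-3, t=148   [148*(-3) + 3*(148) = 0]
GCD = 1 with t = -49, so 3*(-49) ≡ 1 (mod 148)
Inverse = -49 mod 148 = 99
Check: 3 * 99 = 297 ≡ 1 (mod 148)

3^(-1) ≡ 99 (mod 148)


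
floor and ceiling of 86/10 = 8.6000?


86/10 = 8.6000
floor = 8
ceil = 9

floor = 8, ceil = 9


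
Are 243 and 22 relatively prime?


Euclidean algorithm:
243 = 11 * 22 + 1
22 = 22 * 1 + 0
GCD(243, 22) = 1

Yes, coprime (GCD = 1)


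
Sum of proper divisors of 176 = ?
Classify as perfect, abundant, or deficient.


Proper divisors: 1, 2, 4, 8, 11, 16, 22, 44, 88
Sum = 1 + 2 + 4 + 8 + 11 + 16 + 22 + 44 + 88 = 196
196 > 176 → abundant

s(176) = 196 (abundant)


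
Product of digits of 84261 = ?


8 × 4 × 2 × 6 × 1 = 384


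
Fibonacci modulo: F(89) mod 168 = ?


F(k) mod 168 for k=1..89:
1, 1, 2, 3, 5, 8, 13, 21, 34, 55, 89, 144, 65, 41, 106, 147, 85, 64, 149, 45, 26, 71, 97, 0, 97, 97, 26, 123, 149, 104, 85, 21, 106, 127, 65, 24, 89, 113, 34, 147, 13, 160, 5, 165, 2, 167, 1, 0, 1, 1, 2, 3, 5, 8, 13, 21, 34, 55, 89, 144, 65, 41, 106, 147, 85, 64, 149, 45, 26, 71, 97, 0, 97, 97, 26, 123, 149, 104, 85, 21, 106, 127, 65, 24, 89, 113, 34, 147, 13
F(89) mod 168 = 13


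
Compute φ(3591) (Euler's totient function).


3591 = 3^3 × 7 × 19
Prime factors: 3, 7, 19
φ(3591) = 3591 × (1-1/3) × (1-1/7) × (1-1/19)
= 3591 × 2/3 × 6/7 × 18/19 = 1944

φ(3591) = 1944


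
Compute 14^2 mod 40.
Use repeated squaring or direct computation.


14^1 mod 40 = 14
14^2 mod 40 = 36


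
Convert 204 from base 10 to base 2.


204 (base 10) = 204 (decimal)
204 (decimal) = 11001100 (base 2)


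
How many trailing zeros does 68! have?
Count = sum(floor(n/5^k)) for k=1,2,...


floor(68/5) = 13
floor(68/25) = 2
Total = 15

15 trailing zeros


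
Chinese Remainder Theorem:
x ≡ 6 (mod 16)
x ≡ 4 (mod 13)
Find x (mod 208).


M = 16*13 = 208
M1 = M/16 = 13, M2 = M/13 = 16
M1^(-1) mod 16 = 5, M2^(-1) mod 13 = 9
x = 6*13*5 + 4*16*9 = 966
966 mod 208 = 134
Check: 134 mod 16 = 6 ✓, 134 mod 13 = 4 ✓

x ≡ 134 (mod 208)


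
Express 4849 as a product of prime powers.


4849 / 13 = 373
373 / 373 = 1
4849 = 13 × 373


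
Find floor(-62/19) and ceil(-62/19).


-62/19 = -3.2632
floor = -4
ceil = -3

floor = -4, ceil = -3


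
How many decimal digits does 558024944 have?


558024944 has 9 digits in base 10
floor(log10(558024944)) + 1 = floor(8.7467) + 1 = 9

9 digits (base 10)


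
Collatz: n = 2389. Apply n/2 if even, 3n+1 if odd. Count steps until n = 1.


2389 → 7168 → 3584 → 1792 → 896 → 448 → 224 → 112 → 56 → 28 → 14 → 7 → 22 → 11 → 34 → 17 → 52 → 26 → 13 → 40 → 20 → 10 → 5 → 16 → 8 → 4 → 2 → 1
Total steps = 27

27 steps


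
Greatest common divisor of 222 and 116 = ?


222 = 1 * 116 + 106
116 = 1 * 106 + 10
106 = 10 * 10 + 6
10 = 1 * 6 + 4
6 = 1 * 4 + 2
4 = 2 * 2 + 0
GCD = 2


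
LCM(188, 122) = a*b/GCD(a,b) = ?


GCD(188, 122) = 2
LCM = 188*122/2 = 22936/2 = 11468

LCM = 11468


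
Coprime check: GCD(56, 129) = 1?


Euclidean algorithm:
129 = 2 * 56 + 17
56 = 3 * 17 + 5
17 = 3 * 5 + 2
5 = 2 * 2 + 1
2 = 2 * 1 + 0
GCD(56, 129) = 1

Yes, coprime (GCD = 1)


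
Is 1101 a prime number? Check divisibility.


1101 / 3 = 367 (exact division)
1101 is NOT prime.

No, 1101 is not prime


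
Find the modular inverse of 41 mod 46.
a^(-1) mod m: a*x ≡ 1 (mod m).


Use the extended Euclidean algorithm on (46, 41); each row r = 46*s + 41*t:
r=46, s=1, t=0
r=41, s=0, t=1
q=1: r=5, s=1, t=-1   [46*(1) + 41*(-1) = 5]
q=8: r=1, s=-8, t=9   [46*(-8) + 41*(9) = 1]
q=5: r=0, s=41, t=-46   [46*(41) + 41*(-46) = 0]
GCD = 1 with t = 9, so 41*(9) ≡ 1 (mod 46)
Inverse = 9 mod 46 = 9
Check: 41 * 9 = 369 ≡ 1 (mod 46)

41^(-1) ≡ 9 (mod 46)


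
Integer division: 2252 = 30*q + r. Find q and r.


2252 = 30 * 75 + 2
Check: 2250 + 2 = 2252

q = 75, r = 2


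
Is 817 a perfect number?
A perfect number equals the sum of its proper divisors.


Proper divisors of 817: 1, 19, 43
Sum = 1 + 19 + 43 = 63

No, 817 is not perfect (63 ≠ 817)


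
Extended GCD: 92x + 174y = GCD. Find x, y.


Tabular extended Euclidean (each row: r = 92*s + 174*t):
r=92, s=1, t=0
r=174, s=0, t=1
q=0: r=92, s=1, t=0   [92*(1) + 174*(0) = 92]
q=1: r=82, s=-1, t=1   [92*(-1) + 174*(1) = 82]
q=1: r=10, s=2, t=-1   [92*(2) + 174*(-1) = 10]
q=8: r=2, s=-17, t=9   [92*(-17) + 174*(9) = 2]
q=5: r=0, s=87, t=-46   [92*(87) + 174*(-46) = 0]
GCD = 2; from the row with r=2: x=-17, y=9
Check: 92*(-17) + 174*(9) = -1564 + 1566 = 2

GCD = 2, x = -17, y = 9


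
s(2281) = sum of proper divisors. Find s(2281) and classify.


Proper divisors: 1
Sum = 1 = 1
1 < 2281 → deficient

s(2281) = 1 (deficient)


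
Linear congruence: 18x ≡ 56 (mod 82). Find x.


GCD(18, 82) = 2 divides 56
Divide: 9x ≡ 28 (mod 41)
x ≡ 35 (mod 41)


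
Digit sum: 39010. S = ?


3 + 9 + 0 + 1 + 0 = 13


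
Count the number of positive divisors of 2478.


2478 = 2^1 × 3^1 × 7^1 × 59^1
d(2478) = (1+1) × (1+1) × (1+1) × (1+1) = 16

16 divisors


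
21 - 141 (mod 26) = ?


21 - 141 = -120
-120 mod 26 = 10


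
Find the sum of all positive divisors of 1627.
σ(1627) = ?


Divisors of 1627: 1, 1627
Sum = 1 + 1627 = 1628

σ(1627) = 1628


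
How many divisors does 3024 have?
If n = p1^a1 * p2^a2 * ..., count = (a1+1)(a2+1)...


3024 = 2^4 × 3^3 × 7^1
d(3024) = (4+1) × (3+1) × (1+1) = 40

40 divisors


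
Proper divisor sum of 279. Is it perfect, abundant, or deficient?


Proper divisors: 1, 3, 9, 31, 93
Sum = 1 + 3 + 9 + 31 + 93 = 137
137 < 279 → deficient

s(279) = 137 (deficient)


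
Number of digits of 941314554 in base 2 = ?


941314554 in base 2 = 111000000110110101000111111010
Number of digits = 30

30 digits (base 2)


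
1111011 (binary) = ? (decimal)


1111011 (base 2) = 123 (decimal)
123 (decimal) = 123 (base 10)


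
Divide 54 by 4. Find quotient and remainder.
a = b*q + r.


54 = 4 * 13 + 2
Check: 52 + 2 = 54

q = 13, r = 2


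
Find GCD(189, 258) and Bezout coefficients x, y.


Tabular extended Euclidean (each row: r = 189*s + 258*t):
r=189, s=1, t=0
r=258, s=0, t=1
q=0: r=189, s=1, t=0   [189*(1) + 258*(0) = 189]
q=1: r=69, s=-1, t=1   [189*(-1) + 258*(1) = 69]
q=2: r=51, s=3, t=-2   [189*(3) + 258*(-2) = 51]
q=1: r=18, s=-4, t=3   [189*(-4) + 258*(3) = 18]
q=2: r=15, s=11, t=-8   [189*(11) + 258*(-8) = 15]
q=1: r=3, s=-15, t=11   [189*(-15) + 258*(11) = 3]
q=5: r=0, s=86, t=-63   [189*(86) + 258*(-63) = 0]
GCD = 3; from the row with r=3: x=-15, y=11
Check: 189*(-15) + 258*(11) = -2835 + 2838 = 3

GCD = 3, x = -15, y = 11


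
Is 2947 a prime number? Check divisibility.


2947 / 7 = 421 (exact division)
2947 is NOT prime.

No, 2947 is not prime


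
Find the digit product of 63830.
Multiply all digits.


6 × 3 × 8 × 3 × 0 = 0


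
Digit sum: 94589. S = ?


9 + 4 + 5 + 8 + 9 = 35


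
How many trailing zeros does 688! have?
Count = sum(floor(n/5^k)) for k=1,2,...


floor(688/5) = 137
floor(688/25) = 27
floor(688/125) = 5
floor(688/625) = 1
Total = 170

170 trailing zeros


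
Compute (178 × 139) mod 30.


178 × 139 = 24742
24742 mod 30 = 22


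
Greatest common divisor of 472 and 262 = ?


472 = 1 * 262 + 210
262 = 1 * 210 + 52
210 = 4 * 52 + 2
52 = 26 * 2 + 0
GCD = 2


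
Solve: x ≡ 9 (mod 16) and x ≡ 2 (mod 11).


M = 16*11 = 176
M1 = M/16 = 11, M2 = M/11 = 16
M1^(-1) mod 16 = 3, M2^(-1) mod 11 = 9
x = 9*11*3 + 2*16*9 = 585
585 mod 176 = 57
Check: 57 mod 16 = 9 ✓, 57 mod 11 = 2 ✓

x ≡ 57 (mod 176)


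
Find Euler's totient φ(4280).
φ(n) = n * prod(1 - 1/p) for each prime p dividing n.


4280 = 2^3 × 5 × 107
Prime factors: 2, 5, 107
φ(4280) = 4280 × (1-1/2) × (1-1/5) × (1-1/107)
= 4280 × 1/2 × 4/5 × 106/107 = 1696

φ(4280) = 1696


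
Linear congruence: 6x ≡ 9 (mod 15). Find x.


GCD(6, 15) = 3 divides 9
Divide: 2x ≡ 3 (mod 5)
x ≡ 4 (mod 5)


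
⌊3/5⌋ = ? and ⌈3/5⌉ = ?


3/5 = 0.6000
floor = 0
ceil = 1

floor = 0, ceil = 1


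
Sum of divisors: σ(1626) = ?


Divisors of 1626: 1, 2, 3, 6, 271, 542, 813, 1626
Sum = 1 + 2 + 3 + 6 + 271 + 542 + 813 + 1626 = 3264

σ(1626) = 3264


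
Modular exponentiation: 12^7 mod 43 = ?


12^1 mod 43 = 12
12^2 mod 43 = 15
12^3 mod 43 = 8
12^4 mod 43 = 10
12^5 mod 43 = 34
12^6 mod 43 = 21
12^7 mod 43 = 37


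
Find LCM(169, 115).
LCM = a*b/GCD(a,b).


GCD(169, 115) = 1
LCM = 169*115/1 = 19435/1 = 19435

LCM = 19435


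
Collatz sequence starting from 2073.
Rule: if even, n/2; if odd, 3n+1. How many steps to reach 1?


2073 → 6220 → 3110 → 1555 → 4666 → 2333 → 7000 → 3500 → 1750 → 875 → 2626 → 1313 → 3940 → 1970 → 985 → 2956 → 1478 → 739 → 2218 → 1109 → 3328 → 1664 → 832 → 416 → 208 → 104 → 52 → 26 → 13 → 40 → 20 → 10 → 5 → 16 → 8 → 4 → 2 → 1
Total steps = 37

37 steps


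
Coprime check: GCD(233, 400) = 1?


Euclidean algorithm:
400 = 1 * 233 + 167
233 = 1 * 167 + 66
167 = 2 * 66 + 35
66 = 1 * 35 + 31
35 = 1 * 31 + 4
31 = 7 * 4 + 3
4 = 1 * 3 + 1
3 = 3 * 1 + 0
GCD(233, 400) = 1

Yes, coprime (GCD = 1)


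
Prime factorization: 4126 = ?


4126 / 2 = 2063
2063 / 2063 = 1
4126 = 2 × 2063


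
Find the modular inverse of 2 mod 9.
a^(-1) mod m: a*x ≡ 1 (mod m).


Use the extended Euclidean algorithm on (9, 2); each row r = 9*s + 2*t:
r=9, s=1, t=0
r=2, s=0, t=1
q=4: r=1, s=1, t=-4   [9*(1) + 2*(-4) = 1]
q=2: r=0, s=-2, t=9   [9*(-2) + 2*(9) = 0]
GCD = 1 with t = -4, so 2*(-4) ≡ 1 (mod 9)
Inverse = -4 mod 9 = 5
Check: 2 * 5 = 10 ≡ 1 (mod 9)

2^(-1) ≡ 5 (mod 9)


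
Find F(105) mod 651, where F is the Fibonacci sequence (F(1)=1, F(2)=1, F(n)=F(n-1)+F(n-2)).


F(k) mod 651 for k=1..105:
1, 1, 2, 3, 5, 8, 13, 21, 34, 55, 89, 144, 233, 377, 610, 336, 295, 631, 275, 255, 530, 134, 13, 147, 160, 307, 467, 123, 590, 62, 1, 63, 64, 127, 191, 318, 509, 176, 34, 210, 244, 454, 47, 501, 548, 398, 295, 42, 337, 379, 65, 444, 509, 302, 160, 462, 622, 433, 404, 186, 590, 125, 64, 189, 253, 442, 44, 486, 530, 365, 244, 609, 202, 160, 362, 522, 233, 104, 337, 441, 127, 568, 44, 612, 5, 617, 622, 588, 559, 496, 404, 249, 2, 251, 253, 504, 106, 610, 65, 24, 89, 113, 202, 315, 517
F(105) mod 651 = 517


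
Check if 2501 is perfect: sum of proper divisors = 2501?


Proper divisors of 2501: 1, 41, 61
Sum = 1 + 41 + 61 = 103

No, 2501 is not perfect (103 ≠ 2501)


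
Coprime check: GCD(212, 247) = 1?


Euclidean algorithm:
247 = 1 * 212 + 35
212 = 6 * 35 + 2
35 = 17 * 2 + 1
2 = 2 * 1 + 0
GCD(212, 247) = 1

Yes, coprime (GCD = 1)


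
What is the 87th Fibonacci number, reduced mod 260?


F(k) mod 260 for k=1..87:
1, 1, 2, 3, 5, 8, 13, 21, 34, 55, 89, 144, 233, 117, 90, 207, 37, 244, 21, 5, 26, 31, 57, 88, 145, 233, 118, 91, 209, 40, 249, 29, 18, 47, 65, 112, 177, 29, 206, 235, 181, 156, 77, 233, 50, 23, 73, 96, 169, 5, 174, 179, 93, 12, 105, 117, 222, 79, 41, 120, 161, 21, 182, 203, 125, 68, 193, 1, 194, 195, 129, 64, 193, 257, 190, 187, 117, 44, 161, 205, 106, 51, 157, 208, 105, 53, 158
F(87) mod 260 = 158


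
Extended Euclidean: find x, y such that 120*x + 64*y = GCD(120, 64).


Tabular extended Euclidean (each row: r = 120*s + 64*t):
r=120, s=1, t=0
r=64, s=0, t=1
q=1: r=56, s=1, t=-1   [120*(1) + 64*(-1) = 56]
q=1: r=8, s=-1, t=2   [120*(-1) + 64*(2) = 8]
q=7: r=0, s=8, t=-15   [120*(8) + 64*(-15) = 0]
GCD = 8; from the row with r=8: x=-1, y=2
Check: 120*(-1) + 64*(2) = -120 + 128 = 8

GCD = 8, x = -1, y = 2


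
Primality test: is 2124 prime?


2124 / 2 = 1062 (exact division)
2124 is NOT prime.

No, 2124 is not prime


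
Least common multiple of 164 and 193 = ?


GCD(164, 193) = 1
LCM = 164*193/1 = 31652/1 = 31652

LCM = 31652


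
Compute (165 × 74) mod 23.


165 × 74 = 12210
12210 mod 23 = 20


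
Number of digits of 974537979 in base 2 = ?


974537979 in base 2 = 111010000101100100010011111011
Number of digits = 30

30 digits (base 2)


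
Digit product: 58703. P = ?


5 × 8 × 7 × 0 × 3 = 0


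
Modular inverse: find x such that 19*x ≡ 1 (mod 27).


Use the extended Euclidean algorithm on (27, 19); each row r = 27*s + 19*t:
r=27, s=1, t=0
r=19, s=0, t=1
q=1: r=8, s=1, t=-1   [27*(1) + 19*(-1) = 8]
q=2: r=3, s=-2, t=3   [27*(-2) + 19*(3) = 3]
q=2: r=2, s=5, t=-7   [27*(5) + 19*(-7) = 2]
q=1: r=1, s=-7, t=10   [27*(-7) + 19*(10) = 1]
q=2: r=0, s=19, t=-27   [27*(19) + 19*(-27) = 0]
GCD = 1 with t = 10, so 19*(10) ≡ 1 (mod 27)
Inverse = 10 mod 27 = 10
Check: 19 * 10 = 190 ≡ 1 (mod 27)

19^(-1) ≡ 10 (mod 27)


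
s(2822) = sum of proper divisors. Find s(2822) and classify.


Proper divisors: 1, 2, 17, 34, 83, 166, 1411
Sum = 1 + 2 + 17 + 34 + 83 + 166 + 1411 = 1714
1714 < 2822 → deficient

s(2822) = 1714 (deficient)


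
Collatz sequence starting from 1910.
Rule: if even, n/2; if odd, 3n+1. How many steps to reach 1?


1910 → 955 → 2866 → 1433 → 4300 → 2150 → 1075 → 3226 → 1613 → 4840 → 2420 → 1210 → 605 → 1816 → 908 → 454 → 227 → 682 → 341 → 1024 → 512 → 256 → 128 → 64 → 32 → 16 → 8 → 4 → 2 → 1
Total steps = 29

29 steps


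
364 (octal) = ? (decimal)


364 (base 8) = 244 (decimal)
244 (decimal) = 244 (base 10)


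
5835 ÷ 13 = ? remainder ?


5835 = 13 * 448 + 11
Check: 5824 + 11 = 5835

q = 448, r = 11


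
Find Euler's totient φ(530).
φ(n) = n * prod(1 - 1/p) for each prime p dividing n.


530 = 2 × 5 × 53
Prime factors: 2, 5, 53
φ(530) = 530 × (1-1/2) × (1-1/5) × (1-1/53)
= 530 × 1/2 × 4/5 × 52/53 = 208

φ(530) = 208


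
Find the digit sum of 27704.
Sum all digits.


2 + 7 + 7 + 0 + 4 = 20


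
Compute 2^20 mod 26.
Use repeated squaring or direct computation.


2^1 mod 26 = 2
2^2 mod 26 = 4
2^3 mod 26 = 8
2^4 mod 26 = 16
2^5 mod 26 = 6
2^6 mod 26 = 12
2^7 mod 26 = 24
2^8 mod 26 = 22
2^9 mod 26 = 18
2^10 mod 26 = 10
2^11 mod 26 = 20
2^12 mod 26 = 14
2^13 mod 26 = 2
2^14 mod 26 = 4
2^15 mod 26 = 8
2^16 mod 26 = 16
2^17 mod 26 = 6
2^18 mod 26 = 12
2^19 mod 26 = 24
2^20 mod 26 = 22


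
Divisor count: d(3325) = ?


3325 = 5^2 × 7^1 × 19^1
d(3325) = (2+1) × (1+1) × (1+1) = 12

12 divisors


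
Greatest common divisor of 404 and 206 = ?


404 = 1 * 206 + 198
206 = 1 * 198 + 8
198 = 24 * 8 + 6
8 = 1 * 6 + 2
6 = 3 * 2 + 0
GCD = 2


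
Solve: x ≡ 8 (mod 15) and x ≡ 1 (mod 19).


M = 15*19 = 285
M1 = M/15 = 19, M2 = M/19 = 15
M1^(-1) mod 15 = 4, M2^(-1) mod 19 = 14
x = 8*19*4 + 1*15*14 = 818
818 mod 285 = 248
Check: 248 mod 15 = 8 ✓, 248 mod 19 = 1 ✓

x ≡ 248 (mod 285)


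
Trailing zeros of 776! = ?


floor(776/5) = 155
floor(776/25) = 31
floor(776/125) = 6
floor(776/625) = 1
Total = 193

193 trailing zeros


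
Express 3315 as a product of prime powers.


3315 / 3 = 1105
1105 / 5 = 221
221 / 13 = 17
17 / 17 = 1
3315 = 3 × 5 × 13 × 17


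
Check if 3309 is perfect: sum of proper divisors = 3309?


Proper divisors of 3309: 1, 3, 1103
Sum = 1 + 3 + 1103 = 1107

No, 3309 is not perfect (1107 ≠ 3309)


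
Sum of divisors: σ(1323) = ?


Divisors of 1323: 1, 3, 7, 9, 21, 27, 49, 63, 147, 189, 441, 1323
Sum = 1 + 3 + 7 + 9 + 21 + 27 + 49 + 63 + 147 + 189 + 441 + 1323 = 2280

σ(1323) = 2280


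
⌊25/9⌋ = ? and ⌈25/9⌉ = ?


25/9 = 2.7778
floor = 2
ceil = 3

floor = 2, ceil = 3


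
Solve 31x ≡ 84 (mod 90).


GCD(31, 90) = 1, unique solution
a^(-1) mod 90 = 61
x = 61 * 84 mod 90 = 84

x ≡ 84 (mod 90)


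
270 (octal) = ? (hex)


270 (base 8) = 184 (decimal)
184 (decimal) = B8 (base 16)


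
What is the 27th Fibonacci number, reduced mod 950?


F(k) mod 950 for k=1..27:
1, 1, 2, 3, 5, 8, 13, 21, 34, 55, 89, 144, 233, 377, 610, 37, 647, 684, 381, 115, 496, 611, 157, 768, 925, 743, 718
F(27) mod 950 = 718


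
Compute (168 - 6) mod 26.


168 - 6 = 162
162 mod 26 = 6


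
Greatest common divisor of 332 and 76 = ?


332 = 4 * 76 + 28
76 = 2 * 28 + 20
28 = 1 * 20 + 8
20 = 2 * 8 + 4
8 = 2 * 4 + 0
GCD = 4


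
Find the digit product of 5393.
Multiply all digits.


5 × 3 × 9 × 3 = 405


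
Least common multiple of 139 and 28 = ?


GCD(139, 28) = 1
LCM = 139*28/1 = 3892/1 = 3892

LCM = 3892


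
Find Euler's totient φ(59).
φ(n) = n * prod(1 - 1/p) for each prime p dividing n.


59 = 59
Prime factors: 59
φ(59) = 59 × (1-1/59)
= 59 × 58/59 = 58

φ(59) = 58


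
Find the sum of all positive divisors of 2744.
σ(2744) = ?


Divisors of 2744: 1, 2, 4, 7, 8, 14, 28, 49, 56, 98, 196, 343, 392, 686, 1372, 2744
Sum = 1 + 2 + 4 + 7 + 8 + 14 + 28 + 49 + 56 + 98 + 196 + 343 + 392 + 686 + 1372 + 2744 = 6000

σ(2744) = 6000


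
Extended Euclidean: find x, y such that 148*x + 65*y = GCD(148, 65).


Tabular extended Euclidean (each row: r = 148*s + 65*t):
r=148, s=1, t=0
r=65, s=0, t=1
q=2: r=18, s=1, t=-2   [148*(1) + 65*(-2) = 18]
q=3: r=11, s=-3, t=7   [148*(-3) + 65*(7) = 11]
q=1: r=7, s=4, t=-9   [148*(4) + 65*(-9) = 7]
q=1: r=4, s=-7, t=16   [148*(-7) + 65*(16) = 4]
q=1: r=3, s=11, t=-25   [148*(11) + 65*(-25) = 3]
q=1: r=1, s=-18, t=41   [148*(-18) + 65*(41) = 1]
q=3: r=0, s=65, t=-148   [148*(65) + 65*(-148) = 0]
GCD = 1; from the row with r=1: x=-18, y=41
Check: 148*(-18) + 65*(41) = -2664 + 2665 = 1

GCD = 1, x = -18, y = 41


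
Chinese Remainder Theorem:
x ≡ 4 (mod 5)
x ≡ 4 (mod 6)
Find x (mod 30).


M = 5*6 = 30
M1 = M/5 = 6, M2 = M/6 = 5
M1^(-1) mod 5 = 1, M2^(-1) mod 6 = 5
x = 4*6*1 + 4*5*5 = 124
124 mod 30 = 4
Check: 4 mod 5 = 4 ✓, 4 mod 6 = 4 ✓

x ≡ 4 (mod 30)


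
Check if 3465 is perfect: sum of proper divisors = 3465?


Proper divisors of 3465: 1, 3, 5, 7, 9, 11, 15, 21, 33, 35, 45, 55, 63, 77, 99, 105, 165, 231, 315, 385, 495, 693, 1155
Sum = 1 + 3 + 5 + 7 + 9 + 11 + 15 + 21 + 33 + 35 + 45 + 55 + 63 + 77 + 99 + 105 + 165 + 231 + 315 + 385 + 495 + 693 + 1155 = 4023

No, 3465 is not perfect (4023 ≠ 3465)


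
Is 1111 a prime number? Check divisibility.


1111 / 11 = 101 (exact division)
1111 is NOT prime.

No, 1111 is not prime


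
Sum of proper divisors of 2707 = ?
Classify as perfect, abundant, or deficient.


Proper divisors: 1
Sum = 1 = 1
1 < 2707 → deficient

s(2707) = 1 (deficient)


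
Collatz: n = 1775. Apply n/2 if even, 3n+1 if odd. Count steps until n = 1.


1775 → 5326 → 2663 → 7990 → 3995 → 11986 → 5993 → 17980 → 8990 → 4495 → 13486 → 6743 → 20230 → 10115 → 30346 → 15173 → 45520 → 22760 → 11380 → 5690 → 2845 → 8536 → 4268 → 2134 → 1067 → 3202 → 1601 → 4804 → 2402 → 1201 → 3604 → 1802 → 901 → 2704 → 1352 → 676 → 338 → 169 → 508 → 254 → 127 → 382 → 191 → 574 → 287 → 862 → 431 → 1294 → 647 → 1942 → 971 → 2914 → 1457 → 4372 → 2186 → 1093 → 3280 → 1640 → 820 → 410 → 205 → 616 → 308 → 154 → 77 → 232 → 116 → 58 → 29 → 88 → 44 → 22 → 11 → 34 → 17 → 52 → 26 → 13 → 40 → 20 → 10 → 5 → 16 → 8 → 4 → 2 → 1
Total steps = 86

86 steps


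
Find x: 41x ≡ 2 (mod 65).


GCD(41, 65) = 1, unique solution
a^(-1) mod 65 = 46
x = 46 * 2 mod 65 = 27

x ≡ 27 (mod 65)


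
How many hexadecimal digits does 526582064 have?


526582064 in base 16 = 1F630130
Number of digits = 8

8 digits (base 16)


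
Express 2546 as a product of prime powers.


2546 / 2 = 1273
1273 / 19 = 67
67 / 67 = 1
2546 = 2 × 19 × 67


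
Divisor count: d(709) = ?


709 = 709^1
d(709) = (1+1) = 2

2 divisors


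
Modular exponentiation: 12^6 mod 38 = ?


12^1 mod 38 = 12
12^2 mod 38 = 30
12^3 mod 38 = 18
12^4 mod 38 = 26
12^5 mod 38 = 8
12^6 mod 38 = 20


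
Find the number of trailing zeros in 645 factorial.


floor(645/5) = 129
floor(645/25) = 25
floor(645/125) = 5
floor(645/625) = 1
Total = 160

160 trailing zeros


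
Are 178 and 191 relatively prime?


Euclidean algorithm:
191 = 1 * 178 + 13
178 = 13 * 13 + 9
13 = 1 * 9 + 4
9 = 2 * 4 + 1
4 = 4 * 1 + 0
GCD(178, 191) = 1

Yes, coprime (GCD = 1)


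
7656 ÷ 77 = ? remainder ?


7656 = 77 * 99 + 33
Check: 7623 + 33 = 7656

q = 99, r = 33


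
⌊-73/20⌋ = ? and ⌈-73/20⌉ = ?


-73/20 = -3.6500
floor = -4
ceil = -3

floor = -4, ceil = -3


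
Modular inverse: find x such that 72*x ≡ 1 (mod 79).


Use the extended Euclidean algorithm on (79, 72); each row r = 79*s + 72*t:
r=79, s=1, t=0
r=72, s=0, t=1
q=1: r=7, s=1, t=-1   [79*(1) + 72*(-1) = 7]
q=10: r=2, s=-10, t=11   [79*(-10) + 72*(11) = 2]
q=3: r=1, s=31, t=-34   [79*(31) + 72*(-34) = 1]
q=2: r=0, s=-72, t=79   [79*(-72) + 72*(79) = 0]
GCD = 1 with t = -34, so 72*(-34) ≡ 1 (mod 79)
Inverse = -34 mod 79 = 45
Check: 72 * 45 = 3240 ≡ 1 (mod 79)

72^(-1) ≡ 45 (mod 79)


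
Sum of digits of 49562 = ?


4 + 9 + 5 + 6 + 2 = 26


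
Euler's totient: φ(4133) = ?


4133 = 4133
Prime factors: 4133
φ(4133) = 4133 × (1-1/4133)
= 4133 × 4132/4133 = 4132

φ(4133) = 4132


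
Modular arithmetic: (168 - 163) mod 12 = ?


168 - 163 = 5
5 mod 12 = 5


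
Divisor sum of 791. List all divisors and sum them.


Divisors of 791: 1, 7, 113, 791
Sum = 1 + 7 + 113 + 791 = 912

σ(791) = 912


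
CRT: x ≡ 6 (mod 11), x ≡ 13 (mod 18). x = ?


M = 11*18 = 198
M1 = M/11 = 18, M2 = M/18 = 11
M1^(-1) mod 11 = 8, M2^(-1) mod 18 = 5
x = 6*18*8 + 13*11*5 = 1579
1579 mod 198 = 193
Check: 193 mod 11 = 6 ✓, 193 mod 18 = 13 ✓

x ≡ 193 (mod 198)


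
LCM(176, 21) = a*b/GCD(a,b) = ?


GCD(176, 21) = 1
LCM = 176*21/1 = 3696/1 = 3696

LCM = 3696


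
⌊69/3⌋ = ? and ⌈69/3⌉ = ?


69/3 = 23.0000
floor = 23
ceil = 23

floor = 23, ceil = 23


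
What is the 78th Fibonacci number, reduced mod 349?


F(k) mod 349 for k=1..78:
1, 1, 2, 3, 5, 8, 13, 21, 34, 55, 89, 144, 233, 28, 261, 289, 201, 141, 342, 134, 127, 261, 39, 300, 339, 290, 280, 221, 152, 24, 176, 200, 27, 227, 254, 132, 37, 169, 206, 26, 232, 258, 141, 50, 191, 241, 83, 324, 58, 33, 91, 124, 215, 339, 205, 195, 51, 246, 297, 194, 142, 336, 129, 116, 245, 12, 257, 269, 177, 97, 274, 22, 296, 318, 265, 234, 150, 35
F(78) mod 349 = 35


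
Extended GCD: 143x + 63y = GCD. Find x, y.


Tabular extended Euclidean (each row: r = 143*s + 63*t):
r=143, s=1, t=0
r=63, s=0, t=1
q=2: r=17, s=1, t=-2   [143*(1) + 63*(-2) = 17]
q=3: r=12, s=-3, t=7   [143*(-3) + 63*(7) = 12]
q=1: r=5, s=4, t=-9   [143*(4) + 63*(-9) = 5]
q=2: r=2, s=-11, t=25   [143*(-11) + 63*(25) = 2]
q=2: r=1, s=26, t=-59   [143*(26) + 63*(-59) = 1]
q=2: r=0, s=-63, t=143   [143*(-63) + 63*(143) = 0]
GCD = 1; from the row with r=1: x=26, y=-59
Check: 143*(26) + 63*(-59) = 3718 - 3717 = 1

GCD = 1, x = 26, y = -59


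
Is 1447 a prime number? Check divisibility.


Check divisors up to sqrt(1447) = 38.0395
No divisors found.
1447 is prime.

Yes, 1447 is prime


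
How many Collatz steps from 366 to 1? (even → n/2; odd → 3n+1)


366 → 183 → 550 → 275 → 826 → 413 → 1240 → 620 → 310 → 155 → 466 → 233 → 700 → 350 → 175 → 526 → 263 → 790 → 395 → 1186 → 593 → 1780 → 890 → 445 → 1336 → 668 → 334 → 167 → 502 → 251 → 754 → 377 → 1132 → 566 → 283 → 850 → 425 → 1276 → 638 → 319 → 958 → 479 → 1438 → 719 → 2158 → 1079 → 3238 → 1619 → 4858 → 2429 → 7288 → 3644 → 1822 → 911 → 2734 → 1367 → 4102 → 2051 → 6154 → 3077 → 9232 → 4616 → 2308 → 1154 → 577 → 1732 → 866 → 433 → 1300 → 650 → 325 → 976 → 488 → 244 → 122 → 61 → 184 → 92 → 46 → 23 → 70 → 35 → 106 → 53 → 160 → 80 → 40 → 20 → 10 → 5 → 16 → 8 → 4 → 2 → 1
Total steps = 94

94 steps


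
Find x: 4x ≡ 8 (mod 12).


GCD(4, 12) = 4 divides 8
Divide: 1x ≡ 2 (mod 3)
x ≡ 2 (mod 3)


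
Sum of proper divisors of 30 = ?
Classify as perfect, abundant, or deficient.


Proper divisors: 1, 2, 3, 5, 6, 10, 15
Sum = 1 + 2 + 3 + 5 + 6 + 10 + 15 = 42
42 > 30 → abundant

s(30) = 42 (abundant)


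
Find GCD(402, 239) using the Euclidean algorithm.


402 = 1 * 239 + 163
239 = 1 * 163 + 76
163 = 2 * 76 + 11
76 = 6 * 11 + 10
11 = 1 * 10 + 1
10 = 10 * 1 + 0
GCD = 1


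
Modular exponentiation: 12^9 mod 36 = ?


12^1 mod 36 = 12
12^2 mod 36 = 0
12^3 mod 36 = 0
12^4 mod 36 = 0
12^5 mod 36 = 0
12^6 mod 36 = 0
12^7 mod 36 = 0
12^8 mod 36 = 0
12^9 mod 36 = 0


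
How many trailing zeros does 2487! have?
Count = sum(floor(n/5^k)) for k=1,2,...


floor(2487/5) = 497
floor(2487/25) = 99
floor(2487/125) = 19
floor(2487/625) = 3
Total = 618

618 trailing zeros


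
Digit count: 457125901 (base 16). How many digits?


457125901 in base 16 = 1B3F300D
Number of digits = 8

8 digits (base 16)


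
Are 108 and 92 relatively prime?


Euclidean algorithm:
108 = 1 * 92 + 16
92 = 5 * 16 + 12
16 = 1 * 12 + 4
12 = 3 * 4 + 0
GCD(108, 92) = 4

No, not coprime (GCD = 4)


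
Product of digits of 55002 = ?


5 × 5 × 0 × 0 × 2 = 0


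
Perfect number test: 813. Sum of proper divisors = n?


Proper divisors of 813: 1, 3, 271
Sum = 1 + 3 + 271 = 275

No, 813 is not perfect (275 ≠ 813)


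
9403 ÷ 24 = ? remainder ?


9403 = 24 * 391 + 19
Check: 9384 + 19 = 9403

q = 391, r = 19


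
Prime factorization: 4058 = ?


4058 / 2 = 2029
2029 / 2029 = 1
4058 = 2 × 2029


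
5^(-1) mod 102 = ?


Use the extended Euclidean algorithm on (102, 5); each row r = 102*s + 5*t:
r=102, s=1, t=0
r=5, s=0, t=1
q=20: r=2, s=1, t=-20   [102*(1) + 5*(-20) = 2]
q=2: r=1, s=-2, t=41   [102*(-2) + 5*(41) = 1]
q=2: r=0, s=5, t=-102   [102*(5) + 5*(-102) = 0]
GCD = 1 with t = 41, so 5*(41) ≡ 1 (mod 102)
Inverse = 41 mod 102 = 41
Check: 5 * 41 = 205 ≡ 1 (mod 102)

5^(-1) ≡ 41 (mod 102)


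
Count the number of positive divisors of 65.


65 = 5^1 × 13^1
d(65) = (1+1) × (1+1) = 4

4 divisors


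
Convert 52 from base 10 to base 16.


52 (base 10) = 52 (decimal)
52 (decimal) = 34 (base 16)


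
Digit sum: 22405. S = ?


2 + 2 + 4 + 0 + 5 = 13


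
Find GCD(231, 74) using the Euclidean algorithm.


231 = 3 * 74 + 9
74 = 8 * 9 + 2
9 = 4 * 2 + 1
2 = 2 * 1 + 0
GCD = 1


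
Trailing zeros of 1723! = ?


floor(1723/5) = 344
floor(1723/25) = 68
floor(1723/125) = 13
floor(1723/625) = 2
Total = 427

427 trailing zeros


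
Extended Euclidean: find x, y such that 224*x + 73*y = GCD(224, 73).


Tabular extended Euclidean (each row: r = 224*s + 73*t):
r=224, s=1, t=0
r=73, s=0, t=1
q=3: r=5, s=1, t=-3   [224*(1) + 73*(-3) = 5]
q=14: r=3, s=-14, t=43   [224*(-14) + 73*(43) = 3]
q=1: r=2, s=15, t=-46   [224*(15) + 73*(-46) = 2]
q=1: r=1, s=-29, t=89   [224*(-29) + 73*(89) = 1]
q=2: r=0, s=73, t=-224   [224*(73) + 73*(-224) = 0]
GCD = 1; from the row with r=1: x=-29, y=89
Check: 224*(-29) + 73*(89) = -6496 + 6497 = 1

GCD = 1, x = -29, y = 89


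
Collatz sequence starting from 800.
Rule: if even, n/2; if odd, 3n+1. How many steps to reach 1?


800 → 400 → 200 → 100 → 50 → 25 → 76 → 38 → 19 → 58 → 29 → 88 → 44 → 22 → 11 → 34 → 17 → 52 → 26 → 13 → 40 → 20 → 10 → 5 → 16 → 8 → 4 → 2 → 1
Total steps = 28

28 steps


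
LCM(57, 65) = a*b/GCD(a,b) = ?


GCD(57, 65) = 1
LCM = 57*65/1 = 3705/1 = 3705

LCM = 3705


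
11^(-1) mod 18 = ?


Use the extended Euclidean algorithm on (18, 11); each row r = 18*s + 11*t:
r=18, s=1, t=0
r=11, s=0, t=1
q=1: r=7, s=1, t=-1   [18*(1) + 11*(-1) = 7]
q=1: r=4, s=-1, t=2   [18*(-1) + 11*(2) = 4]
q=1: r=3, s=2, t=-3   [18*(2) + 11*(-3) = 3]
q=1: r=1, s=-3, t=5   [18*(-3) + 11*(5) = 1]
q=3: r=0, s=11, t=-18   [18*(11) + 11*(-18) = 0]
GCD = 1 with t = 5, so 11*(5) ≡ 1 (mod 18)
Inverse = 5 mod 18 = 5
Check: 11 * 5 = 55 ≡ 1 (mod 18)

11^(-1) ≡ 5 (mod 18)


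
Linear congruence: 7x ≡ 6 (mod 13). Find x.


GCD(7, 13) = 1, unique solution
a^(-1) mod 13 = 2
x = 2 * 6 mod 13 = 12

x ≡ 12 (mod 13)


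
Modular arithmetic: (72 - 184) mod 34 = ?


72 - 184 = -112
-112 mod 34 = 24


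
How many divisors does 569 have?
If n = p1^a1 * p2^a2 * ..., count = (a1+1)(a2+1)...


569 = 569^1
d(569) = (1+1) = 2

2 divisors


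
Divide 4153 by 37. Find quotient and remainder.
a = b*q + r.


4153 = 37 * 112 + 9
Check: 4144 + 9 = 4153

q = 112, r = 9


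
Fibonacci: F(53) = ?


Sequence: 1, 1, 2, 3, 5, 8, 13, 21, 34, 55, 89, 144, 233, 377, 610, 987, 1597, 2584, 4181, 6765, 10946, 17711, 28657, 46368, 75025, 121393, 196418, 317811, 514229, 832040, 1346269, 2178309, 3524578, 5702887, 9227465, 14930352, 24157817, 39088169, 63245986, 102334155, 165580141, 267914296, 433494437, 701408733, 1134903170, 1836311903, 2971215073, 4807526976, 7778742049, 12586269025, 20365011074, 32951280099, 53316291173
F(53) = 53316291173


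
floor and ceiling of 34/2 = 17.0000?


34/2 = 17.0000
floor = 17
ceil = 17

floor = 17, ceil = 17


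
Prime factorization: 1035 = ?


1035 / 3 = 345
345 / 3 = 115
115 / 5 = 23
23 / 23 = 1
1035 = 3^2 × 5 × 23


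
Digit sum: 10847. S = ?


1 + 0 + 8 + 4 + 7 = 20


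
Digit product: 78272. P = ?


7 × 8 × 2 × 7 × 2 = 1568


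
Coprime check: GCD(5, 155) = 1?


Euclidean algorithm:
155 = 31 * 5 + 0
GCD(5, 155) = 5

No, not coprime (GCD = 5)


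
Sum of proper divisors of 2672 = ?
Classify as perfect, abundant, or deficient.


Proper divisors: 1, 2, 4, 8, 16, 167, 334, 668, 1336
Sum = 1 + 2 + 4 + 8 + 16 + 167 + 334 + 668 + 1336 = 2536
2536 < 2672 → deficient

s(2672) = 2536 (deficient)


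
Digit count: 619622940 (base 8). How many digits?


619622940 in base 8 = 4473531034
Number of digits = 10

10 digits (base 8)


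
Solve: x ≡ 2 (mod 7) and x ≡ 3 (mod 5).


M = 7*5 = 35
M1 = M/7 = 5, M2 = M/5 = 7
M1^(-1) mod 7 = 3, M2^(-1) mod 5 = 3
x = 2*5*3 + 3*7*3 = 93
93 mod 35 = 23
Check: 23 mod 7 = 2 ✓, 23 mod 5 = 3 ✓

x ≡ 23 (mod 35)


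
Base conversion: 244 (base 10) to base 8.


244 (base 10) = 244 (decimal)
244 (decimal) = 364 (base 8)


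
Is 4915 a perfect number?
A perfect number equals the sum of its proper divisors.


Proper divisors of 4915: 1, 5, 983
Sum = 1 + 5 + 983 = 989

No, 4915 is not perfect (989 ≠ 4915)


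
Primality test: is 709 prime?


Check divisors up to sqrt(709) = 26.6271
No divisors found.
709 is prime.

Yes, 709 is prime


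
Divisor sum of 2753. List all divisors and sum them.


Divisors of 2753: 1, 2753
Sum = 1 + 2753 = 2754

σ(2753) = 2754


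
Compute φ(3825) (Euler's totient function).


3825 = 3^2 × 5^2 × 17
Prime factors: 3, 5, 17
φ(3825) = 3825 × (1-1/3) × (1-1/5) × (1-1/17)
= 3825 × 2/3 × 4/5 × 16/17 = 1920

φ(3825) = 1920


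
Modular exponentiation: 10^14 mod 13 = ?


10^1 mod 13 = 10
10^2 mod 13 = 9
10^3 mod 13 = 12
10^4 mod 13 = 3
10^5 mod 13 = 4
10^6 mod 13 = 1
10^7 mod 13 = 10
10^8 mod 13 = 9
10^9 mod 13 = 12
10^10 mod 13 = 3
10^11 mod 13 = 4
10^12 mod 13 = 1
10^13 mod 13 = 10
10^14 mod 13 = 9


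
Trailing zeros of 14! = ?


floor(14/5) = 2
Total = 2

2 trailing zeros


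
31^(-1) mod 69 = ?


Use the extended Euclidean algorithm on (69, 31); each row r = 69*s + 31*t:
r=69, s=1, t=0
r=31, s=0, t=1
q=2: r=7, s=1, t=-2   [69*(1) + 31*(-2) = 7]
q=4: r=3, s=-4, t=9   [69*(-4) + 31*(9) = 3]
q=2: r=1, s=9, t=-20   [69*(9) + 31*(-20) = 1]
q=3: r=0, s=-31, t=69   [69*(-31) + 31*(69) = 0]
GCD = 1 with t = -20, so 31*(-20) ≡ 1 (mod 69)
Inverse = -20 mod 69 = 49
Check: 31 * 49 = 1519 ≡ 1 (mod 69)

31^(-1) ≡ 49 (mod 69)


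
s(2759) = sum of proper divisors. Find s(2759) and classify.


Proper divisors: 1, 31, 89
Sum = 1 + 31 + 89 = 121
121 < 2759 → deficient

s(2759) = 121 (deficient)


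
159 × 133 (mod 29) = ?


159 × 133 = 21147
21147 mod 29 = 6


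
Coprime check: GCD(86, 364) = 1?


Euclidean algorithm:
364 = 4 * 86 + 20
86 = 4 * 20 + 6
20 = 3 * 6 + 2
6 = 3 * 2 + 0
GCD(86, 364) = 2

No, not coprime (GCD = 2)


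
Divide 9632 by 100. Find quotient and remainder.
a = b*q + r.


9632 = 100 * 96 + 32
Check: 9600 + 32 = 9632

q = 96, r = 32


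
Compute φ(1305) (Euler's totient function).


1305 = 3^2 × 5 × 29
Prime factors: 3, 5, 29
φ(1305) = 1305 × (1-1/3) × (1-1/5) × (1-1/29)
= 1305 × 2/3 × 4/5 × 28/29 = 672

φ(1305) = 672
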